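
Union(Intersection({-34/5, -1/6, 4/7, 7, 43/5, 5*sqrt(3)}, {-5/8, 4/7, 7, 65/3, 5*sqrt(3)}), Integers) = Union({4/7, 5*sqrt(3)}, Integers)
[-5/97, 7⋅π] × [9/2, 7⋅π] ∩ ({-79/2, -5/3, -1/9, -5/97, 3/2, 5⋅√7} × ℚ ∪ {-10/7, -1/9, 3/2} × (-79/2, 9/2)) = {-5/97, 3/2, 5⋅√7} × (ℚ ∩ [9/2, 7⋅π])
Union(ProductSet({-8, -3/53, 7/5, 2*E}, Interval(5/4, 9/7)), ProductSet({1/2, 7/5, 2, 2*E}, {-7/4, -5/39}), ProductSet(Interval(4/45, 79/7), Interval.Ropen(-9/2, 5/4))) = Union(ProductSet({-8, -3/53, 7/5, 2*E}, Interval(5/4, 9/7)), ProductSet(Interval(4/45, 79/7), Interval.Ropen(-9/2, 5/4)))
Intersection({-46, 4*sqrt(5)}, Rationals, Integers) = {-46}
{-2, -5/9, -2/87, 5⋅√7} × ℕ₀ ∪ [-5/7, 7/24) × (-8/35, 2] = ({-2, -5/9, -2/87, 5⋅√7} × ℕ₀) ∪ ([-5/7, 7/24) × (-8/35, 2])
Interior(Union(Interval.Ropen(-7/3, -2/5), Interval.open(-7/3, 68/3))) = Interval.open(-7/3, 68/3)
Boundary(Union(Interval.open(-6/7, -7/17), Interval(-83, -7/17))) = {-83, -7/17}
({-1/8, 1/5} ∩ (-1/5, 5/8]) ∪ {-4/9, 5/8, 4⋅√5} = {-4/9, -1/8, 1/5, 5/8, 4⋅√5}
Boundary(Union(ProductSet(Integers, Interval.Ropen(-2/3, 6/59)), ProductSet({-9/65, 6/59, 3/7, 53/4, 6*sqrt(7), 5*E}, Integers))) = Union(ProductSet({-9/65, 6/59, 3/7, 53/4, 6*sqrt(7), 5*E}, Integers), ProductSet(Integers, Interval(-2/3, 6/59)))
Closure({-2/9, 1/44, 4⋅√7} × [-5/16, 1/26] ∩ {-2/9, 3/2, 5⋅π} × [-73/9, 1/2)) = {-2/9} × [-5/16, 1/26]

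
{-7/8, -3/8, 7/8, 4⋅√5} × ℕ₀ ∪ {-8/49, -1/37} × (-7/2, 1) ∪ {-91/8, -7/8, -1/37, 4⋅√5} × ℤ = ({-8/49, -1/37} × (-7/2, 1)) ∪ ({-91/8, -7/8, -1/37, 4⋅√5} × ℤ) ∪ ({-7/8, -3/8, 7/8, 4⋅√5} × ℕ₀)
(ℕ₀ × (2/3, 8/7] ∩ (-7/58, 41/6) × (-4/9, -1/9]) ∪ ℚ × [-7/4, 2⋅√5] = ℚ × [-7/4, 2⋅√5]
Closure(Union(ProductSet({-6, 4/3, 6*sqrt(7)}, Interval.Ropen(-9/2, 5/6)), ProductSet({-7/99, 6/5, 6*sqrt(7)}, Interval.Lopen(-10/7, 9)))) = Union(ProductSet({-6, 4/3, 6*sqrt(7)}, Interval(-9/2, 5/6)), ProductSet({-7/99, 6/5, 6*sqrt(7)}, Interval(-10/7, 9)))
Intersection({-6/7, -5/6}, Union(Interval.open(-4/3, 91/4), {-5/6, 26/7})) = {-6/7, -5/6}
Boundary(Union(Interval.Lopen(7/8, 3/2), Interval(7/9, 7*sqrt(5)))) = {7/9, 7*sqrt(5)}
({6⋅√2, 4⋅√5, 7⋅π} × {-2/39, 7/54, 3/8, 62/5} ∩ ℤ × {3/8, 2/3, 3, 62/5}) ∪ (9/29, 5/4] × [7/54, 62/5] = (9/29, 5/4] × [7/54, 62/5]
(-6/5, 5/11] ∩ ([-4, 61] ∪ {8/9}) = (-6/5, 5/11]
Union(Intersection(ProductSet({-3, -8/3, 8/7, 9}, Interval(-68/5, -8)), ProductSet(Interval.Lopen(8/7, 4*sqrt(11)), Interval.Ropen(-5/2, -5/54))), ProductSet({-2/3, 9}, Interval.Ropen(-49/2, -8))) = ProductSet({-2/3, 9}, Interval.Ropen(-49/2, -8))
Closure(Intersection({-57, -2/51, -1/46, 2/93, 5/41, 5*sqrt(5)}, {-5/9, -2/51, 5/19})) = {-2/51}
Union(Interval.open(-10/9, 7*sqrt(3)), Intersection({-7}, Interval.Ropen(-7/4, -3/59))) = Interval.open(-10/9, 7*sqrt(3))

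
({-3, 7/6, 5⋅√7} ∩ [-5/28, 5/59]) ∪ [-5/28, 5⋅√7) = [-5/28, 5⋅√7)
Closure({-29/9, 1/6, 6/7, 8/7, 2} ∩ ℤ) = {2}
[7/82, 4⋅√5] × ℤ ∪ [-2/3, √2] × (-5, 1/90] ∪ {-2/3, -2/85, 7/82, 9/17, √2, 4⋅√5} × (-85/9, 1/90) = ([7/82, 4⋅√5] × ℤ) ∪ ([-2/3, √2] × (-5, 1/90]) ∪ ({-2/3, -2/85, 7/82, 9/17, √2, 4⋅√5} × (-85/9, 1/90))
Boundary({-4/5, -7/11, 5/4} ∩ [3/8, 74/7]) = {5/4}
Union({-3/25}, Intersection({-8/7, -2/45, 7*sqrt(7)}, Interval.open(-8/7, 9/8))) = {-3/25, -2/45}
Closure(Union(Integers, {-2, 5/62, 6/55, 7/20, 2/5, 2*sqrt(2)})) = Union({5/62, 6/55, 7/20, 2/5, 2*sqrt(2)}, Integers)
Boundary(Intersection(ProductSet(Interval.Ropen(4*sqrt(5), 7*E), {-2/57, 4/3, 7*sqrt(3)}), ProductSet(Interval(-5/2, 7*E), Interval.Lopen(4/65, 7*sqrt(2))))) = ProductSet(Interval(4*sqrt(5), 7*E), {4/3})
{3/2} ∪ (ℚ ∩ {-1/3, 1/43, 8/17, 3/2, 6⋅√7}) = {-1/3, 1/43, 8/17, 3/2}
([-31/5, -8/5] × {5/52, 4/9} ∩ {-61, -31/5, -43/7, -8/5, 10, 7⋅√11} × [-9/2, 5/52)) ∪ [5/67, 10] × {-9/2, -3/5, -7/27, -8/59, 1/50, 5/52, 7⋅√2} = [5/67, 10] × {-9/2, -3/5, -7/27, -8/59, 1/50, 5/52, 7⋅√2}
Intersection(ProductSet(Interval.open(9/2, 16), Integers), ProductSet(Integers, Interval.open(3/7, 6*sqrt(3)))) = ProductSet(Range(5, 16, 1), Range(1, 11, 1))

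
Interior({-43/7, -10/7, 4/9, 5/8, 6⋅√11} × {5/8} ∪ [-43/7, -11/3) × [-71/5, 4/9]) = (-43/7, -11/3) × (-71/5, 4/9)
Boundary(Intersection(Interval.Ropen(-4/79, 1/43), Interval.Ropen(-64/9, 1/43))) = {-4/79, 1/43}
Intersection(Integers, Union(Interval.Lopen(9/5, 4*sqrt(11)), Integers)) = Integers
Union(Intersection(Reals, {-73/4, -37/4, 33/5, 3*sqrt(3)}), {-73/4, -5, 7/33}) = {-73/4, -37/4, -5, 7/33, 33/5, 3*sqrt(3)}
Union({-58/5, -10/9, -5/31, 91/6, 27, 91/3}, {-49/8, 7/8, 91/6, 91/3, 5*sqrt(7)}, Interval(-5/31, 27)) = Union({-58/5, -49/8, -10/9, 91/3}, Interval(-5/31, 27))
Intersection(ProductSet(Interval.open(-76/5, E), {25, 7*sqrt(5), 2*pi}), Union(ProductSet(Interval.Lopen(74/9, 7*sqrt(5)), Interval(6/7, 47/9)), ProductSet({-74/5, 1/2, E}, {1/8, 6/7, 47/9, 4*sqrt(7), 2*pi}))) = ProductSet({-74/5, 1/2}, {2*pi})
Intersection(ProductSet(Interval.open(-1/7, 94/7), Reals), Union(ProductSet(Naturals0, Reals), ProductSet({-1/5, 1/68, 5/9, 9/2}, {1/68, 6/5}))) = Union(ProductSet({1/68, 5/9, 9/2}, {1/68, 6/5}), ProductSet(Range(0, 14, 1), Reals))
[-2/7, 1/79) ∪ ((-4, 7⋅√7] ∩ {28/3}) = [-2/7, 1/79) ∪ {28/3}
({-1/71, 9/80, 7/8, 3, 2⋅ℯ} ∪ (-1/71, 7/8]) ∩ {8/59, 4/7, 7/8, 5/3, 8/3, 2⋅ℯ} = {8/59, 4/7, 7/8, 2⋅ℯ}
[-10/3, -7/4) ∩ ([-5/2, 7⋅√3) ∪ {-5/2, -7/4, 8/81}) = [-5/2, -7/4)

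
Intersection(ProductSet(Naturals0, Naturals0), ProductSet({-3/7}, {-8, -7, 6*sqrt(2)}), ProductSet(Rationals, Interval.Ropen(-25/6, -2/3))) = EmptySet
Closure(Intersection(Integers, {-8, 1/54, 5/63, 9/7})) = {-8}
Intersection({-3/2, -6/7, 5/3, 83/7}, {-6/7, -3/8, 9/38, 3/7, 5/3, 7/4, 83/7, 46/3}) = {-6/7, 5/3, 83/7}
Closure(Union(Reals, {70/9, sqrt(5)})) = Reals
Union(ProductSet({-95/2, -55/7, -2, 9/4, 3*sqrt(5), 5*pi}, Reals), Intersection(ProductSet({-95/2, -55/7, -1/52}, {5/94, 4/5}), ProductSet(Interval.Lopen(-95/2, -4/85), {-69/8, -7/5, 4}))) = ProductSet({-95/2, -55/7, -2, 9/4, 3*sqrt(5), 5*pi}, Reals)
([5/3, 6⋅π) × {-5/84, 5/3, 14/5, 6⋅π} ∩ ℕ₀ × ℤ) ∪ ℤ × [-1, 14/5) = ℤ × [-1, 14/5)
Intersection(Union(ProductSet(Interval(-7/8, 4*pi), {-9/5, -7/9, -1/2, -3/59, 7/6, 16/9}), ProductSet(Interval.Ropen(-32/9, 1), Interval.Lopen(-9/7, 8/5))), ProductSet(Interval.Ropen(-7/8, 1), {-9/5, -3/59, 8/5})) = ProductSet(Interval.Ropen(-7/8, 1), {-9/5, -3/59, 8/5})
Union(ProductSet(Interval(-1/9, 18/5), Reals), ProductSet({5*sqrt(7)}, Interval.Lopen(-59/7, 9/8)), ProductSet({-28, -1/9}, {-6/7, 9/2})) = Union(ProductSet({5*sqrt(7)}, Interval.Lopen(-59/7, 9/8)), ProductSet({-28, -1/9}, {-6/7, 9/2}), ProductSet(Interval(-1/9, 18/5), Reals))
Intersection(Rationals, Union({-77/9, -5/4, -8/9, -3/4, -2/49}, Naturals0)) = Union({-77/9, -5/4, -8/9, -3/4, -2/49}, Naturals0)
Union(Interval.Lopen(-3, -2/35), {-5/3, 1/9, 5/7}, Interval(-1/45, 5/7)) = Union(Interval.Lopen(-3, -2/35), Interval(-1/45, 5/7))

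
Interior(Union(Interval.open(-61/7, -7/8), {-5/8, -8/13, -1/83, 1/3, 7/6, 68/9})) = Interval.open(-61/7, -7/8)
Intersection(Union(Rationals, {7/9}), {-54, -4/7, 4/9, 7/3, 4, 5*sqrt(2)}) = {-54, -4/7, 4/9, 7/3, 4}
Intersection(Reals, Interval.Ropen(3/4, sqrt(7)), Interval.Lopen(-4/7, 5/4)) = Interval(3/4, 5/4)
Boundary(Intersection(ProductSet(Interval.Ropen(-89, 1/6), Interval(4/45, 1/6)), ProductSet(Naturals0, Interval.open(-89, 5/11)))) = ProductSet(Range(0, 1, 1), Interval(4/45, 1/6))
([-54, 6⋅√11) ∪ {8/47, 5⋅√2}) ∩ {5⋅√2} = {5⋅√2}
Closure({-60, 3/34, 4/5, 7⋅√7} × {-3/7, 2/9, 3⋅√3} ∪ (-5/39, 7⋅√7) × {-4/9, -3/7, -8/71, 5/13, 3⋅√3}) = ({-60, 3/34, 4/5, 7⋅√7} × {-3/7, 2/9, 3⋅√3}) ∪ ([-5/39, 7⋅√7] × {-4/9, -3/7, -8/71, 5/13, 3⋅√3})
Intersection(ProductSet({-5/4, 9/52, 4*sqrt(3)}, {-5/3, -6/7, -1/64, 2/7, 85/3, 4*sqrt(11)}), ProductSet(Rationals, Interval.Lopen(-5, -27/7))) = EmptySet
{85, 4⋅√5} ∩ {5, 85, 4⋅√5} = {85, 4⋅√5}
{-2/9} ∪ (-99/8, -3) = (-99/8, -3) ∪ {-2/9}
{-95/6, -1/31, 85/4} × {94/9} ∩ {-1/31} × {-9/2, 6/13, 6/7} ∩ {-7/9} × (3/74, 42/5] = ∅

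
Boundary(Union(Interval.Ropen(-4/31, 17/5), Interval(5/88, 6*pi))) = {-4/31, 6*pi}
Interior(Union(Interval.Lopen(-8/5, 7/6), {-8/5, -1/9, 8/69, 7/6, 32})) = Interval.open(-8/5, 7/6)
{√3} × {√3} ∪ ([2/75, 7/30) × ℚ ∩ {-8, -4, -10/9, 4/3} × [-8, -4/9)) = {√3} × {√3}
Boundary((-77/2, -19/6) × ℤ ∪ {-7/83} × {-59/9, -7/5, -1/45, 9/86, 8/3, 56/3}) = ([-77/2, -19/6] × ℤ) ∪ ({-7/83} × {-59/9, -7/5, -1/45, 9/86, 8/3, 56/3})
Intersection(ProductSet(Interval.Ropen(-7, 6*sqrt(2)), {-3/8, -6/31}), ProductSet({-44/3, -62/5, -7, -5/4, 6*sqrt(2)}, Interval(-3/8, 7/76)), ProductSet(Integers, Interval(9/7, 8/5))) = EmptySet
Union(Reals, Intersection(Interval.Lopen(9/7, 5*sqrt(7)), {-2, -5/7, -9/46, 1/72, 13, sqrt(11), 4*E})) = Reals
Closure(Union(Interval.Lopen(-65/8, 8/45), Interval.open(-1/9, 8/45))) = Interval(-65/8, 8/45)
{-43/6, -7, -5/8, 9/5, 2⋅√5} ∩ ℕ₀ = ∅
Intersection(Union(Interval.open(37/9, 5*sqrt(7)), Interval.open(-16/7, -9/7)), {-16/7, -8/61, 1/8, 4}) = EmptySet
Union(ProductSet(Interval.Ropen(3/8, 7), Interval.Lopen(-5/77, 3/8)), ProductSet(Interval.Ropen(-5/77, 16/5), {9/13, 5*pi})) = Union(ProductSet(Interval.Ropen(-5/77, 16/5), {9/13, 5*pi}), ProductSet(Interval.Ropen(3/8, 7), Interval.Lopen(-5/77, 3/8)))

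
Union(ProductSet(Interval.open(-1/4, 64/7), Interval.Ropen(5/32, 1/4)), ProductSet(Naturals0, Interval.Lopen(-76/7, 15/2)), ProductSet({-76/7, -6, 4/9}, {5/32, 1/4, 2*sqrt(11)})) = Union(ProductSet({-76/7, -6, 4/9}, {5/32, 1/4, 2*sqrt(11)}), ProductSet(Interval.open(-1/4, 64/7), Interval.Ropen(5/32, 1/4)), ProductSet(Naturals0, Interval.Lopen(-76/7, 15/2)))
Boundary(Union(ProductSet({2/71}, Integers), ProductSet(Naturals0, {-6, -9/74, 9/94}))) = Union(ProductSet({2/71}, Integers), ProductSet(Naturals0, {-6, -9/74, 9/94}))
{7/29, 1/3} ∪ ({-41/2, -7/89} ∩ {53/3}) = {7/29, 1/3}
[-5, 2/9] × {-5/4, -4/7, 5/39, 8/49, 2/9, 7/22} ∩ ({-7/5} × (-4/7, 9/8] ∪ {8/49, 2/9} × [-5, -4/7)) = ({8/49, 2/9} × {-5/4}) ∪ ({-7/5} × {5/39, 8/49, 2/9, 7/22})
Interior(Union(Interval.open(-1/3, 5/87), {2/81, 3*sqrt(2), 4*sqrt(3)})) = Interval.open(-1/3, 5/87)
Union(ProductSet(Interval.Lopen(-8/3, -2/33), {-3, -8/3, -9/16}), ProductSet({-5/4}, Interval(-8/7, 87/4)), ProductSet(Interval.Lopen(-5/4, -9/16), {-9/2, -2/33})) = Union(ProductSet({-5/4}, Interval(-8/7, 87/4)), ProductSet(Interval.Lopen(-8/3, -2/33), {-3, -8/3, -9/16}), ProductSet(Interval.Lopen(-5/4, -9/16), {-9/2, -2/33}))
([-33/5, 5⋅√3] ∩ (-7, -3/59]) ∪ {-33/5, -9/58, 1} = [-33/5, -3/59] ∪ {1}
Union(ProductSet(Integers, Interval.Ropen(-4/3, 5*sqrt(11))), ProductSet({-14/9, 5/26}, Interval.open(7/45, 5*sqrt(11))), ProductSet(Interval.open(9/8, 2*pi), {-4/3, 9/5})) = Union(ProductSet({-14/9, 5/26}, Interval.open(7/45, 5*sqrt(11))), ProductSet(Integers, Interval.Ropen(-4/3, 5*sqrt(11))), ProductSet(Interval.open(9/8, 2*pi), {-4/3, 9/5}))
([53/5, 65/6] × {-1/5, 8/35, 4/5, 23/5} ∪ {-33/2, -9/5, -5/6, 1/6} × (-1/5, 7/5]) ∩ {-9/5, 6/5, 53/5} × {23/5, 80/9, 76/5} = {53/5} × {23/5}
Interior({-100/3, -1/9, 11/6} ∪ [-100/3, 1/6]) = (-100/3, 1/6)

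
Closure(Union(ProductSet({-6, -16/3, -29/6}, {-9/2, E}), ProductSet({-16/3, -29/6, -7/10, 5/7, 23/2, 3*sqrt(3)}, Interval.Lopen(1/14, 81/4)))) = Union(ProductSet({-6, -16/3, -29/6}, {-9/2, E}), ProductSet({-16/3, -29/6, -7/10, 5/7, 23/2, 3*sqrt(3)}, Interval(1/14, 81/4)))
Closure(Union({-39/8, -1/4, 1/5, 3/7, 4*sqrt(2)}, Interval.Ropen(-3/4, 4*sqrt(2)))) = Union({-39/8}, Interval(-3/4, 4*sqrt(2)))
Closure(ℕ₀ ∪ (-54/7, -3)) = [-54/7, -3] ∪ ℕ₀ ∪ (ℕ₀ \ (-54/7, -3))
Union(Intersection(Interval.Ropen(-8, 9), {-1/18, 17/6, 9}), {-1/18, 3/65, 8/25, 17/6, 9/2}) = {-1/18, 3/65, 8/25, 17/6, 9/2}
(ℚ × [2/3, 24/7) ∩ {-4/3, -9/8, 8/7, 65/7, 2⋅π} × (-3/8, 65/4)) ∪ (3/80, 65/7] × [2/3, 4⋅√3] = ({-4/3, -9/8, 8/7, 65/7} × [2/3, 24/7)) ∪ ((3/80, 65/7] × [2/3, 4⋅√3])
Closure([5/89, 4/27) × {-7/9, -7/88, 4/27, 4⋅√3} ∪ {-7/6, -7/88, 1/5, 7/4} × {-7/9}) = ({-7/6, -7/88, 1/5, 7/4} × {-7/9}) ∪ ([5/89, 4/27] × {-7/9, -7/88, 4/27, 4⋅√3})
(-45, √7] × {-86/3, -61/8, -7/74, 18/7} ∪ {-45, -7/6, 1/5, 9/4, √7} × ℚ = ({-45, -7/6, 1/5, 9/4, √7} × ℚ) ∪ ((-45, √7] × {-86/3, -61/8, -7/74, 18/7})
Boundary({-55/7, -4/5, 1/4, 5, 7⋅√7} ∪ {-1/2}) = {-55/7, -4/5, -1/2, 1/4, 5, 7⋅√7}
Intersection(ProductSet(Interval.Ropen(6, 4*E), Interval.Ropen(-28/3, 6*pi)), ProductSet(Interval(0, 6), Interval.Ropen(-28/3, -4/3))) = ProductSet({6}, Interval.Ropen(-28/3, -4/3))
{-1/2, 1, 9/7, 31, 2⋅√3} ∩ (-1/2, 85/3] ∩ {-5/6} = ∅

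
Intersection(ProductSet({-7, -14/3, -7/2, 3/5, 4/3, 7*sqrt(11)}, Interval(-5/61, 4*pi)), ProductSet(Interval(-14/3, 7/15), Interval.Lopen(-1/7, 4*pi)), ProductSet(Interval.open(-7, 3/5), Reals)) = ProductSet({-14/3, -7/2}, Interval(-5/61, 4*pi))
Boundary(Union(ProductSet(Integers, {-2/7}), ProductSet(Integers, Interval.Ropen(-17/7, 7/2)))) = ProductSet(Integers, Interval(-17/7, 7/2))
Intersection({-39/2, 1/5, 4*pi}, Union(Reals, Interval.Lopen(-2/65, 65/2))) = {-39/2, 1/5, 4*pi}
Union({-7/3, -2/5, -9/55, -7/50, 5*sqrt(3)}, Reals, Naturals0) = Reals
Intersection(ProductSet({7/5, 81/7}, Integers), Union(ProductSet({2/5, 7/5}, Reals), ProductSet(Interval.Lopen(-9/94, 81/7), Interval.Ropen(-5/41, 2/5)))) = Union(ProductSet({7/5}, Integers), ProductSet({7/5, 81/7}, Range(0, 1, 1)))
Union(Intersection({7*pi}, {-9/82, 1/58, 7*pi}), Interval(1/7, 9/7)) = Union({7*pi}, Interval(1/7, 9/7))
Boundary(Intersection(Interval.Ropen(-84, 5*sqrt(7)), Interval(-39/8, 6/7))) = {-39/8, 6/7}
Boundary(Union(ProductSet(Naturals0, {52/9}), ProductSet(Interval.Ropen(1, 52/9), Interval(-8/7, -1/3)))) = Union(ProductSet({1, 52/9}, Interval(-8/7, -1/3)), ProductSet(Interval(1, 52/9), {-8/7, -1/3}), ProductSet(Naturals0, {52/9}))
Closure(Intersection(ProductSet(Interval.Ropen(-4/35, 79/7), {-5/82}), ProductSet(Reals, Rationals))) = ProductSet(Interval(-4/35, 79/7), {-5/82})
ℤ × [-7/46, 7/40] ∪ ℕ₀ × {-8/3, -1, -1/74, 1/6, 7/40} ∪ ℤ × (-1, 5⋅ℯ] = (ℕ₀ × {-8/3, -1, -1/74, 1/6, 7/40}) ∪ (ℤ × (-1, 5⋅ℯ])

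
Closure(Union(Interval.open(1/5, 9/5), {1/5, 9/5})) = Interval(1/5, 9/5)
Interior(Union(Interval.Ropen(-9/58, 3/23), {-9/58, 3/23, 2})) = Interval.open(-9/58, 3/23)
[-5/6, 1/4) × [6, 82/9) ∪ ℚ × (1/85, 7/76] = (ℚ × (1/85, 7/76]) ∪ ([-5/6, 1/4) × [6, 82/9))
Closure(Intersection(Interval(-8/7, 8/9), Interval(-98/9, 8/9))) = Interval(-8/7, 8/9)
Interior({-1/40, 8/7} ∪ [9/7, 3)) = (9/7, 3)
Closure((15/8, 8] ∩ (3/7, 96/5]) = [15/8, 8]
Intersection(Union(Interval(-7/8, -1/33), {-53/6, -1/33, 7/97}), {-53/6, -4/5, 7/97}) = {-53/6, -4/5, 7/97}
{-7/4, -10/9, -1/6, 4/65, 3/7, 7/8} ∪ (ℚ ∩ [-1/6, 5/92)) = {-7/4, -10/9, 4/65, 3/7, 7/8} ∪ (ℚ ∩ [-1/6, 5/92))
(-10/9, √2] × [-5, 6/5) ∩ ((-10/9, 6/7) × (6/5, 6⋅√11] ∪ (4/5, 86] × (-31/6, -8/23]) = (4/5, √2] × [-5, -8/23]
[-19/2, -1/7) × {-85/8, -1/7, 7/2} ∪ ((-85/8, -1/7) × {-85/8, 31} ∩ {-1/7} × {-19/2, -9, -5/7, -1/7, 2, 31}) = [-19/2, -1/7) × {-85/8, -1/7, 7/2}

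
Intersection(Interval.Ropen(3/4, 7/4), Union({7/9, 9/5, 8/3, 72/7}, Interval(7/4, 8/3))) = {7/9}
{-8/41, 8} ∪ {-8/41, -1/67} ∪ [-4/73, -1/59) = {-8/41, -1/67, 8} ∪ [-4/73, -1/59)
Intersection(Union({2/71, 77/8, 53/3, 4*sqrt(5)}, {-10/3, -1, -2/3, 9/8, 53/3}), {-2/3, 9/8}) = {-2/3, 9/8}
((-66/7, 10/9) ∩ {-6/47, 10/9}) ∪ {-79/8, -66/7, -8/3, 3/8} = {-79/8, -66/7, -8/3, -6/47, 3/8}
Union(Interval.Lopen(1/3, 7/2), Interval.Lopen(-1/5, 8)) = Interval.Lopen(-1/5, 8)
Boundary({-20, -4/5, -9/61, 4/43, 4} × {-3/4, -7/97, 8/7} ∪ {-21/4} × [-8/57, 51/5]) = ({-21/4} × [-8/57, 51/5]) ∪ ({-20, -4/5, -9/61, 4/43, 4} × {-3/4, -7/97, 8/7})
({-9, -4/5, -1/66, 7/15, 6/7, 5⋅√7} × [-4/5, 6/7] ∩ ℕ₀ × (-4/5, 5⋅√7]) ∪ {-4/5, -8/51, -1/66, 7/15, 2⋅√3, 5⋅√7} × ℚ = {-4/5, -8/51, -1/66, 7/15, 2⋅√3, 5⋅√7} × ℚ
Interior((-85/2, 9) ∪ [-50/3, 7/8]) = (-85/2, 9)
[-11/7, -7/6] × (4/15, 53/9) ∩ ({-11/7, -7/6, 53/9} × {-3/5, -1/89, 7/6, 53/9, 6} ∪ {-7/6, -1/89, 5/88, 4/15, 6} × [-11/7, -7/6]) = {-11/7, -7/6} × {7/6}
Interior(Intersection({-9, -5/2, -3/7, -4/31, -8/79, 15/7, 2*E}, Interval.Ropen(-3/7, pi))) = EmptySet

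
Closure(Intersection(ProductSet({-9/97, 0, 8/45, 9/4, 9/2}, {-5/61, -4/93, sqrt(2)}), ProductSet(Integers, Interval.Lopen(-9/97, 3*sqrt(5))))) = ProductSet({0}, {-5/61, -4/93, sqrt(2)})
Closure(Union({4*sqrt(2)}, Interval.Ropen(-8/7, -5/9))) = Union({4*sqrt(2)}, Interval(-8/7, -5/9))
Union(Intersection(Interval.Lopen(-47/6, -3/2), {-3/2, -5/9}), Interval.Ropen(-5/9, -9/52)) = Union({-3/2}, Interval.Ropen(-5/9, -9/52))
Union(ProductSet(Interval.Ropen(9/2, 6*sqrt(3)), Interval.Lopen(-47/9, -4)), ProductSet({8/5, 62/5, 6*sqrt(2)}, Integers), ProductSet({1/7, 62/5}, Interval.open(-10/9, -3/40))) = Union(ProductSet({1/7, 62/5}, Interval.open(-10/9, -3/40)), ProductSet({8/5, 62/5, 6*sqrt(2)}, Integers), ProductSet(Interval.Ropen(9/2, 6*sqrt(3)), Interval.Lopen(-47/9, -4)))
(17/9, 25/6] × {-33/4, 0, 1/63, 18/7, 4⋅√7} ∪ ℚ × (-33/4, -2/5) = (ℚ × (-33/4, -2/5)) ∪ ((17/9, 25/6] × {-33/4, 0, 1/63, 18/7, 4⋅√7})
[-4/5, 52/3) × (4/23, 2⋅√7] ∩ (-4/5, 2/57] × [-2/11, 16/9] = (-4/5, 2/57] × (4/23, 16/9]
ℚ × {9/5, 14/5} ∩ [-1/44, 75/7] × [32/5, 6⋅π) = ∅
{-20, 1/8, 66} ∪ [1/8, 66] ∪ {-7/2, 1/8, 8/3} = {-20, -7/2} ∪ [1/8, 66]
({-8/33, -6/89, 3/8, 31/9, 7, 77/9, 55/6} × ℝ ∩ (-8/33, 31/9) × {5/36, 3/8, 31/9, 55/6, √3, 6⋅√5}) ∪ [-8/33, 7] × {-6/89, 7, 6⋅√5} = ([-8/33, 7] × {-6/89, 7, 6⋅√5}) ∪ ({-6/89, 3/8} × {5/36, 3/8, 31/9, 55/6, √3, 6⋅√5})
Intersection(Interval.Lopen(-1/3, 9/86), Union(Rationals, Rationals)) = Intersection(Interval.Lopen(-1/3, 9/86), Rationals)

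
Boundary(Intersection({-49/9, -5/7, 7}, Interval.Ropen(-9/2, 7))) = {-5/7}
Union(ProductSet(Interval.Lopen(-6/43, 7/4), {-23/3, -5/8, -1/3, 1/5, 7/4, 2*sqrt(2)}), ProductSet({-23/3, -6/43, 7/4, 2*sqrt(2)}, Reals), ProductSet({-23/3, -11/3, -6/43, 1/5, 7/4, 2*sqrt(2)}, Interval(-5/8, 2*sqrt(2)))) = Union(ProductSet({-23/3, -6/43, 7/4, 2*sqrt(2)}, Reals), ProductSet({-23/3, -11/3, -6/43, 1/5, 7/4, 2*sqrt(2)}, Interval(-5/8, 2*sqrt(2))), ProductSet(Interval.Lopen(-6/43, 7/4), {-23/3, -5/8, -1/3, 1/5, 7/4, 2*sqrt(2)}))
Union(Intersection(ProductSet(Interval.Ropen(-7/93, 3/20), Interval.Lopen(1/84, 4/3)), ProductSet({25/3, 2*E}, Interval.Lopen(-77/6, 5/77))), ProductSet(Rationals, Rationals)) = ProductSet(Rationals, Rationals)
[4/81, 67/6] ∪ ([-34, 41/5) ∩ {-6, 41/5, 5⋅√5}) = {-6} ∪ [4/81, 67/6]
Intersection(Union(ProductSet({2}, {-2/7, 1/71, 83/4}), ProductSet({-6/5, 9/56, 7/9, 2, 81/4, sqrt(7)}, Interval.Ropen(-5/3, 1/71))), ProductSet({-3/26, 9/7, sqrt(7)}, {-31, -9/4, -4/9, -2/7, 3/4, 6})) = ProductSet({sqrt(7)}, {-4/9, -2/7})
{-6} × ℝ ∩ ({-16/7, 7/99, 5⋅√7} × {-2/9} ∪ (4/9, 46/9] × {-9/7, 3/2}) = ∅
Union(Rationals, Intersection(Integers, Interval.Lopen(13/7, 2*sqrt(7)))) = Union(Range(2, 6, 1), Rationals)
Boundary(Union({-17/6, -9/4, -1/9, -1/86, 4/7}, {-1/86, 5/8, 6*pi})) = {-17/6, -9/4, -1/9, -1/86, 4/7, 5/8, 6*pi}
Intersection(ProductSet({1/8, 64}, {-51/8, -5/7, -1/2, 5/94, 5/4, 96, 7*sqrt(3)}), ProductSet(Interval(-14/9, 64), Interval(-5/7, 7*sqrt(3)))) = ProductSet({1/8, 64}, {-5/7, -1/2, 5/94, 5/4, 7*sqrt(3)})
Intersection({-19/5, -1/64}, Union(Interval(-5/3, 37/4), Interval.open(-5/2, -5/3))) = {-1/64}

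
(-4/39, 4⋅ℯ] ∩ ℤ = {0, 1, …, 10}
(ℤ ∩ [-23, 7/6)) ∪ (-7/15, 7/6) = {-23, -22, …, 1} ∪ (-7/15, 7/6)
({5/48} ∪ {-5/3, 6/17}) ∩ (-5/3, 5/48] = {5/48}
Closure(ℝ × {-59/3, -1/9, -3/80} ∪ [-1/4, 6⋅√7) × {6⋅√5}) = (ℝ × {-59/3, -1/9, -3/80}) ∪ ([-1/4, 6⋅√7] × {6⋅√5})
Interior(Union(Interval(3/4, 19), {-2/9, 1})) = Interval.open(3/4, 19)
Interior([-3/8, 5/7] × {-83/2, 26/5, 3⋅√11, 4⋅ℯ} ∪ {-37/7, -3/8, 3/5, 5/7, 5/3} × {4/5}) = ∅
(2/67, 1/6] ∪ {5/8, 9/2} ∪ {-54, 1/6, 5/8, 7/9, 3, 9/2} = {-54, 5/8, 7/9, 3, 9/2} ∪ (2/67, 1/6]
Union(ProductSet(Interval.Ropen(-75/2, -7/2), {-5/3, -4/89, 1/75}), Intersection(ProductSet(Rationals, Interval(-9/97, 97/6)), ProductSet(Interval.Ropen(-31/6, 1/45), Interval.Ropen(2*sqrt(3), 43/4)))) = Union(ProductSet(Intersection(Interval.Ropen(-31/6, 1/45), Rationals), Interval.Ropen(2*sqrt(3), 43/4)), ProductSet(Interval.Ropen(-75/2, -7/2), {-5/3, -4/89, 1/75}))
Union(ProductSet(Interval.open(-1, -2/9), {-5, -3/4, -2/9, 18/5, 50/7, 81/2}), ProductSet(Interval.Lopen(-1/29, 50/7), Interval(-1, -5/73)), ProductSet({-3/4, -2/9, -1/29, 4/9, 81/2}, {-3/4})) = Union(ProductSet({-3/4, -2/9, -1/29, 4/9, 81/2}, {-3/4}), ProductSet(Interval.open(-1, -2/9), {-5, -3/4, -2/9, 18/5, 50/7, 81/2}), ProductSet(Interval.Lopen(-1/29, 50/7), Interval(-1, -5/73)))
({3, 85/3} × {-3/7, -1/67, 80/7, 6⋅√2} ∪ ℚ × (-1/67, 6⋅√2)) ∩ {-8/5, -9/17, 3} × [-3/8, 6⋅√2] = ({3} × {-1/67, 6⋅√2}) ∪ ({-8/5, -9/17, 3} × (-1/67, 6⋅√2))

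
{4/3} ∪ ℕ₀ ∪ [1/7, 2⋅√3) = ℕ₀ ∪ [1/7, 2⋅√3)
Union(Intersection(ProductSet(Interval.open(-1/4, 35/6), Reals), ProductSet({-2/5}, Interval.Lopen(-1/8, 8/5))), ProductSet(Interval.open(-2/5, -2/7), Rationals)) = ProductSet(Interval.open(-2/5, -2/7), Rationals)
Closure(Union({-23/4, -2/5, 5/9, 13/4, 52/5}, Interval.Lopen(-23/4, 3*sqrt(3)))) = Union({52/5}, Interval(-23/4, 3*sqrt(3)))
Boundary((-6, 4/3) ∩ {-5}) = {-5}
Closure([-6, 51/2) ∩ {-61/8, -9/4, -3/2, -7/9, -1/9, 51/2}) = {-9/4, -3/2, -7/9, -1/9}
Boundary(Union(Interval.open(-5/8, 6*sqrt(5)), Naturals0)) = Union(Complement(Naturals0, Interval.open(-5/8, 6*sqrt(5))), {-5/8, 6*sqrt(5)})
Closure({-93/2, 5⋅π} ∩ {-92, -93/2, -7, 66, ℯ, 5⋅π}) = {-93/2, 5⋅π}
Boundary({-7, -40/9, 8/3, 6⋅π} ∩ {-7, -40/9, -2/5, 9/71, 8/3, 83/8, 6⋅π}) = {-7, -40/9, 8/3, 6⋅π}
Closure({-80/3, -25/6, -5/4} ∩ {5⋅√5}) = ∅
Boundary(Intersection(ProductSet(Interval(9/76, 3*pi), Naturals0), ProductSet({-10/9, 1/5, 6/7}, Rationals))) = ProductSet({1/5, 6/7}, Naturals0)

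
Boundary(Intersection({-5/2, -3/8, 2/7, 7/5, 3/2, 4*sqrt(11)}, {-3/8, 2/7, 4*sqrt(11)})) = {-3/8, 2/7, 4*sqrt(11)}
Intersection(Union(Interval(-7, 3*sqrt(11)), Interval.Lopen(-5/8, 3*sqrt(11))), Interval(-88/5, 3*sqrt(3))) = Interval(-7, 3*sqrt(3))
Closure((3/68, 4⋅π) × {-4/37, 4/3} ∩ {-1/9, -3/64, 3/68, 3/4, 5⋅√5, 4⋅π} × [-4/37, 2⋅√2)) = {3/4, 5⋅√5} × {-4/37, 4/3}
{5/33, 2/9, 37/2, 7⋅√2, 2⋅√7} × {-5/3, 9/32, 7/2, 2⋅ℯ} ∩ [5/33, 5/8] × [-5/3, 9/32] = {5/33, 2/9} × {-5/3, 9/32}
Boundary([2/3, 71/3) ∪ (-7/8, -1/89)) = {-7/8, -1/89, 2/3, 71/3}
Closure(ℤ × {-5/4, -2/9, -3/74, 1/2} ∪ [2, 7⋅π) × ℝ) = (ℤ × {-5/4, -2/9, -3/74, 1/2}) ∪ ([2, 7⋅π] × ℝ)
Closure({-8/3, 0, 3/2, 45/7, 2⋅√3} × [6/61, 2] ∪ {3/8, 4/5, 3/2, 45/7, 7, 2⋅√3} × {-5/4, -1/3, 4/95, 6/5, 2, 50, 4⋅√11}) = ({-8/3, 0, 3/2, 45/7, 2⋅√3} × [6/61, 2]) ∪ ({3/8, 4/5, 3/2, 45/7, 7, 2⋅√3} × {-5/4, -1/3, 4/95, 6/5, 2, 50, 4⋅√11})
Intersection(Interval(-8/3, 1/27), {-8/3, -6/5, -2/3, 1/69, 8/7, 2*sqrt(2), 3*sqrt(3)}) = {-8/3, -6/5, -2/3, 1/69}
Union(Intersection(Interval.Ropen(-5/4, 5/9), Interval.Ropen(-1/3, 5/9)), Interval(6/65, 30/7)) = Interval(-1/3, 30/7)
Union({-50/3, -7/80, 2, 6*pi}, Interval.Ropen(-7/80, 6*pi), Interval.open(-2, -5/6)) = Union({-50/3}, Interval.open(-2, -5/6), Interval(-7/80, 6*pi))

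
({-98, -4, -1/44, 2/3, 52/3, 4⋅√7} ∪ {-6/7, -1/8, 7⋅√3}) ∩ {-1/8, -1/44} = {-1/8, -1/44}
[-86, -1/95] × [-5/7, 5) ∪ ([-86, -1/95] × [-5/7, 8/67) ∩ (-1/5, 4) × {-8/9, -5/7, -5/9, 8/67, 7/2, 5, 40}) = [-86, -1/95] × [-5/7, 5)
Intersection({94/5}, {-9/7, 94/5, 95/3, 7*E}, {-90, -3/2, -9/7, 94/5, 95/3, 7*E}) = {94/5}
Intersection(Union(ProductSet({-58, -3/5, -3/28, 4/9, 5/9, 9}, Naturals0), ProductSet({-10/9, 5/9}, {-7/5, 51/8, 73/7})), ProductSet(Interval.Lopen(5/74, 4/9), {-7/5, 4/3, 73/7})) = EmptySet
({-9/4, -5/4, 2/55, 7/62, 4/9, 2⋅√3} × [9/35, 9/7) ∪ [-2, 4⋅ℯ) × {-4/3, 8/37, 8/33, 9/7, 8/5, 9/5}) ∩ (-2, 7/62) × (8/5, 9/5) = ∅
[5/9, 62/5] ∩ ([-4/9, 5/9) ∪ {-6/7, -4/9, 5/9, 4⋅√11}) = {5/9}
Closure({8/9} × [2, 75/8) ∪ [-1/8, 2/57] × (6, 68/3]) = ({8/9} × [2, 75/8]) ∪ ([-1/8, 2/57] × [6, 68/3])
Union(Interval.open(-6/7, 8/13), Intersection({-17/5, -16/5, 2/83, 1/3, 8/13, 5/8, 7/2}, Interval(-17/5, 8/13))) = Union({-17/5, -16/5}, Interval.Lopen(-6/7, 8/13))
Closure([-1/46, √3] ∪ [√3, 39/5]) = [-1/46, 39/5]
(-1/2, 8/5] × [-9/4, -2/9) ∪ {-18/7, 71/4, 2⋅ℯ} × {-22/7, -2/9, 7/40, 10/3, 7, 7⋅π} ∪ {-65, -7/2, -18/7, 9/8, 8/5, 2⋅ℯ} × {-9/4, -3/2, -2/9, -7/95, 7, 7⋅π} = ((-1/2, 8/5] × [-9/4, -2/9)) ∪ ({-18/7, 71/4, 2⋅ℯ} × {-22/7, -2/9, 7/40, 10/3, 7, 7⋅π}) ∪ ({-65, -7/2, -18/7, 9/8, 8/5, 2⋅ℯ} × {-9/4, -3/2, -2/9, -7/95, 7, 7⋅π})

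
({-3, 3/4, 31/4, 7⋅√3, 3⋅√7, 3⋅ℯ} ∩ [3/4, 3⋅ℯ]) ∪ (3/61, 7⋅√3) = (3/61, 7⋅√3)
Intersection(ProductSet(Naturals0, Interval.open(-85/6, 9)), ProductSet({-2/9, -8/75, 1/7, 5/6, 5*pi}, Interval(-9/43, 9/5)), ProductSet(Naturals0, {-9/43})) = EmptySet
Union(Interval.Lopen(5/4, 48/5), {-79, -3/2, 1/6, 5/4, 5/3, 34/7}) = Union({-79, -3/2, 1/6}, Interval(5/4, 48/5))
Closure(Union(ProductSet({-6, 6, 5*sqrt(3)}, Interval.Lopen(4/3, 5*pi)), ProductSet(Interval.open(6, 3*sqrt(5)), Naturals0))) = Union(ProductSet({-6, 6, 5*sqrt(3)}, Interval(4/3, 5*pi)), ProductSet(Interval(6, 3*sqrt(5)), Naturals0))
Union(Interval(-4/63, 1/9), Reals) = Interval(-oo, oo)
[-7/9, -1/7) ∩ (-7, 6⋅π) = [-7/9, -1/7)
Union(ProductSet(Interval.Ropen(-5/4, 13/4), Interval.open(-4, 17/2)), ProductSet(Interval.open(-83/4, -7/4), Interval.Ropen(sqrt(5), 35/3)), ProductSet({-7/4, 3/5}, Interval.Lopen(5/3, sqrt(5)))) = Union(ProductSet({-7/4, 3/5}, Interval.Lopen(5/3, sqrt(5))), ProductSet(Interval.open(-83/4, -7/4), Interval.Ropen(sqrt(5), 35/3)), ProductSet(Interval.Ropen(-5/4, 13/4), Interval.open(-4, 17/2)))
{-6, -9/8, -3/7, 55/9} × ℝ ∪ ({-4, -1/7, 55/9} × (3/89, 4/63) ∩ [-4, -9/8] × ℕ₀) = {-6, -9/8, -3/7, 55/9} × ℝ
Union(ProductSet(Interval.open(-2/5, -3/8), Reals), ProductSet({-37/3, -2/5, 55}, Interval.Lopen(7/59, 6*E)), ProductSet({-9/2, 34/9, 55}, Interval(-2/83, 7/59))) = Union(ProductSet({-37/3, -2/5, 55}, Interval.Lopen(7/59, 6*E)), ProductSet({-9/2, 34/9, 55}, Interval(-2/83, 7/59)), ProductSet(Interval.open(-2/5, -3/8), Reals))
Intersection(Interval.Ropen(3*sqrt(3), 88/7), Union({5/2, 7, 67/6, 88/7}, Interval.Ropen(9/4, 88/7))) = Interval.Ropen(3*sqrt(3), 88/7)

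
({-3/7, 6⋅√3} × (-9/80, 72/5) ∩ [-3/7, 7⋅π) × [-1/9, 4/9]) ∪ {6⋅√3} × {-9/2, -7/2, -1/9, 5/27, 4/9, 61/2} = ({-3/7, 6⋅√3} × [-1/9, 4/9]) ∪ ({6⋅√3} × {-9/2, -7/2, -1/9, 5/27, 4/9, 61/2})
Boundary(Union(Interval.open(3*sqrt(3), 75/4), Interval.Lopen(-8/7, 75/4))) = {-8/7, 75/4}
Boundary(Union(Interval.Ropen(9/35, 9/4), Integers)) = Union(Complement(Integers, Interval.open(9/35, 9/4)), {9/35, 9/4})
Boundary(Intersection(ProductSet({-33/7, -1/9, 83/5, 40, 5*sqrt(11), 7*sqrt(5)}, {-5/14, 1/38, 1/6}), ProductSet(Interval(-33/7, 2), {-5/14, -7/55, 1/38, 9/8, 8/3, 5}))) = ProductSet({-33/7, -1/9}, {-5/14, 1/38})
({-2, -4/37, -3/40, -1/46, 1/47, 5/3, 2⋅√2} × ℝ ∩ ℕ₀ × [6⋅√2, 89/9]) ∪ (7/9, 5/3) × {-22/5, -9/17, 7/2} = (7/9, 5/3) × {-22/5, -9/17, 7/2}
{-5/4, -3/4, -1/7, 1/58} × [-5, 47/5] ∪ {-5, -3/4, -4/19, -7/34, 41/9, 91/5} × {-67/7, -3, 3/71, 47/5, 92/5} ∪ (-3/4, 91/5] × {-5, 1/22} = ((-3/4, 91/5] × {-5, 1/22}) ∪ ({-5/4, -3/4, -1/7, 1/58} × [-5, 47/5]) ∪ ({-5, -3/4, -4/19, -7/34, 41/9, 91/5} × {-67/7, -3, 3/71, 47/5, 92/5})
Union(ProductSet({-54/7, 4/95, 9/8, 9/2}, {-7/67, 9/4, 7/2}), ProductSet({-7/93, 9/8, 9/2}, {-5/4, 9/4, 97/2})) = Union(ProductSet({-7/93, 9/8, 9/2}, {-5/4, 9/4, 97/2}), ProductSet({-54/7, 4/95, 9/8, 9/2}, {-7/67, 9/4, 7/2}))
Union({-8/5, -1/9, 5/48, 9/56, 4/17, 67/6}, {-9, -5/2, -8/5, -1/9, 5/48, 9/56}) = {-9, -5/2, -8/5, -1/9, 5/48, 9/56, 4/17, 67/6}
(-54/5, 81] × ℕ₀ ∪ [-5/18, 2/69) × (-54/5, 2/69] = ((-54/5, 81] × ℕ₀) ∪ ([-5/18, 2/69) × (-54/5, 2/69])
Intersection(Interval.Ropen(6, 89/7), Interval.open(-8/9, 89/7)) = Interval.Ropen(6, 89/7)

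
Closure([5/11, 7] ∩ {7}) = {7}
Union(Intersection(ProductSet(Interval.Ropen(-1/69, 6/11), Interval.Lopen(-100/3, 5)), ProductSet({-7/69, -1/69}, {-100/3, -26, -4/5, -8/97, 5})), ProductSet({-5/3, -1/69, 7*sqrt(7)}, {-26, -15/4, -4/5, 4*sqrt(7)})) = Union(ProductSet({-1/69}, {-26, -4/5, -8/97, 5}), ProductSet({-5/3, -1/69, 7*sqrt(7)}, {-26, -15/4, -4/5, 4*sqrt(7)}))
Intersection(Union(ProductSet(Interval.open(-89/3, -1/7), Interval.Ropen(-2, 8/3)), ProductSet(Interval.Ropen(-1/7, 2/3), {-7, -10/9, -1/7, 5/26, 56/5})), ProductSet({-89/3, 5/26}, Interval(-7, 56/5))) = ProductSet({5/26}, {-7, -10/9, -1/7, 5/26, 56/5})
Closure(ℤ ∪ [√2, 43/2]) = ℤ ∪ [√2, 43/2]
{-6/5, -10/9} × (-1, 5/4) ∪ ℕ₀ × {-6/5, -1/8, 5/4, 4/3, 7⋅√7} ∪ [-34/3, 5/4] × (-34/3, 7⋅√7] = (ℕ₀ × {-6/5, -1/8, 5/4, 4/3, 7⋅√7}) ∪ ([-34/3, 5/4] × (-34/3, 7⋅√7])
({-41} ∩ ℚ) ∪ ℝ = ℝ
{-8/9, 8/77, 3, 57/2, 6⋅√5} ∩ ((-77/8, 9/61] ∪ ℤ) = {-8/9, 8/77, 3}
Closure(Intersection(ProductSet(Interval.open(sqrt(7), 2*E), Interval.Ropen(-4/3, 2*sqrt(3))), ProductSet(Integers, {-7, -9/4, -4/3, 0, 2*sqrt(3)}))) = ProductSet(Range(3, 6, 1), {-4/3, 0})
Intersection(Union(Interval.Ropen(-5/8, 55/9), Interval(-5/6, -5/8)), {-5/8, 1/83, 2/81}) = {-5/8, 1/83, 2/81}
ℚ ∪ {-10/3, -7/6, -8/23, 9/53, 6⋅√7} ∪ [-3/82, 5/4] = ℚ ∪ [-3/82, 5/4] ∪ {6⋅√7}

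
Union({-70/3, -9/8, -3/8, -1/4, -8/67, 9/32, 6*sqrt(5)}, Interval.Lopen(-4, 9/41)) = Union({-70/3, 9/32, 6*sqrt(5)}, Interval.Lopen(-4, 9/41))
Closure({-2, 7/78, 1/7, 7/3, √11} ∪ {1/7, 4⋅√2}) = {-2, 7/78, 1/7, 7/3, √11, 4⋅√2}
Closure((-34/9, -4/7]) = [-34/9, -4/7]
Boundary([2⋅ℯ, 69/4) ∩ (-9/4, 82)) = {69/4, 2⋅ℯ}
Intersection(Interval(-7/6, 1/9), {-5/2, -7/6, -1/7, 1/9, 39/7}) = {-7/6, -1/7, 1/9}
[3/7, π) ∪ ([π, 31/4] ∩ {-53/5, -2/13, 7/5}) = [3/7, π)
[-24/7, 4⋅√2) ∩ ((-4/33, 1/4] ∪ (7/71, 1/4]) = (-4/33, 1/4]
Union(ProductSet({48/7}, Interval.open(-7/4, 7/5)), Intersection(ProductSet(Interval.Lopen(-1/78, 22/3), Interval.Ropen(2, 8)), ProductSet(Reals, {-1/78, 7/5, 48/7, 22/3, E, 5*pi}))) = Union(ProductSet({48/7}, Interval.open(-7/4, 7/5)), ProductSet(Interval.Lopen(-1/78, 22/3), {48/7, 22/3, E}))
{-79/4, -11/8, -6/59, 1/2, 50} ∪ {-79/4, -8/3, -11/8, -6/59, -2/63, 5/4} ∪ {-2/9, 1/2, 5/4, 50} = {-79/4, -8/3, -11/8, -2/9, -6/59, -2/63, 1/2, 5/4, 50}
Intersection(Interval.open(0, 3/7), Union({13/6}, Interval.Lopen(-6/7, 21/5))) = Interval.open(0, 3/7)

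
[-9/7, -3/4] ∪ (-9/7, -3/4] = [-9/7, -3/4]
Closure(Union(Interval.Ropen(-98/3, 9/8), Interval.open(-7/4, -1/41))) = Interval(-98/3, 9/8)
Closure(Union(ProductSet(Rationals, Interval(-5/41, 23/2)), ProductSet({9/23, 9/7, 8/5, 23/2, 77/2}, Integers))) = Union(ProductSet({9/23, 9/7, 8/5, 23/2, 77/2}, Integers), ProductSet(Reals, Interval(-5/41, 23/2)))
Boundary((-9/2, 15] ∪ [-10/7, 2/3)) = {-9/2, 15}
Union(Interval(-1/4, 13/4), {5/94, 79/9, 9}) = Union({79/9, 9}, Interval(-1/4, 13/4))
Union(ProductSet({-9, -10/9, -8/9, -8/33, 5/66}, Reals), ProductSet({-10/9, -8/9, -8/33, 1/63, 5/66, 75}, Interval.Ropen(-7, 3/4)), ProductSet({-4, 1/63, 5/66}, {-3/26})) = Union(ProductSet({-4, 1/63, 5/66}, {-3/26}), ProductSet({-9, -10/9, -8/9, -8/33, 5/66}, Reals), ProductSet({-10/9, -8/9, -8/33, 1/63, 5/66, 75}, Interval.Ropen(-7, 3/4)))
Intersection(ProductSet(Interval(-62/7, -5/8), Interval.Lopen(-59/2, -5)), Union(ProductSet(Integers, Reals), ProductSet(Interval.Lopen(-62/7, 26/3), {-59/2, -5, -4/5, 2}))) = Union(ProductSet(Interval.Lopen(-62/7, -5/8), {-5}), ProductSet(Range(-8, 0, 1), Interval.Lopen(-59/2, -5)))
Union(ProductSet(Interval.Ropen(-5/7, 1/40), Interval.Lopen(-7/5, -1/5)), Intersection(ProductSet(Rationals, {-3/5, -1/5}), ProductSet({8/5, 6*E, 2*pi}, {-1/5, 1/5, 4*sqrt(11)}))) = Union(ProductSet({8/5}, {-1/5}), ProductSet(Interval.Ropen(-5/7, 1/40), Interval.Lopen(-7/5, -1/5)))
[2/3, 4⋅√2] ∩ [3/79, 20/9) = [2/3, 20/9)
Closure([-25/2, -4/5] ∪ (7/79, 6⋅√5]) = [-25/2, -4/5] ∪ [7/79, 6⋅√5]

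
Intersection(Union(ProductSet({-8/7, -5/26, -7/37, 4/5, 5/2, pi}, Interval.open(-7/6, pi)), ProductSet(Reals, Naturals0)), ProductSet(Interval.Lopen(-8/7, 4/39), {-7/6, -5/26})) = ProductSet({-5/26, -7/37}, {-5/26})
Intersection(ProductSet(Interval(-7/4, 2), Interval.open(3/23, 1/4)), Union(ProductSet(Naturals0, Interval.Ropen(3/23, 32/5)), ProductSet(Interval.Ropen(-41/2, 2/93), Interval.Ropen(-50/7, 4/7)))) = ProductSet(Union(Interval.Ropen(-7/4, 2/93), Range(0, 3, 1)), Interval.open(3/23, 1/4))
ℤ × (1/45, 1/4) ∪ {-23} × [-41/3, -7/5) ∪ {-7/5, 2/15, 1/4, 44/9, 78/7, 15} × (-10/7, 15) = (ℤ × (1/45, 1/4)) ∪ ({-23} × [-41/3, -7/5)) ∪ ({-7/5, 2/15, 1/4, 44/9, 78/7, 15} × (-10/7, 15))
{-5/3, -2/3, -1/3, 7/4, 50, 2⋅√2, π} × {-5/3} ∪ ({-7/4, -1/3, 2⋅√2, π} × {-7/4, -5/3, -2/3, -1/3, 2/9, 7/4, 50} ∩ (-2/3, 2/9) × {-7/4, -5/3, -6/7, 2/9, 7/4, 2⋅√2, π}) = ({-1/3} × {-7/4, -5/3, 2/9, 7/4}) ∪ ({-5/3, -2/3, -1/3, 7/4, 50, 2⋅√2, π} × {-5/3})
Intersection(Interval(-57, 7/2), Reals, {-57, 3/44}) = {-57, 3/44}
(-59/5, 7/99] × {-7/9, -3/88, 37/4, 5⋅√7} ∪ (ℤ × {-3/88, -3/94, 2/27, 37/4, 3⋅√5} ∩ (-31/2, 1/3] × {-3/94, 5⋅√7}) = ({-15, -14, …, 0} × {-3/94}) ∪ ((-59/5, 7/99] × {-7/9, -3/88, 37/4, 5⋅√7})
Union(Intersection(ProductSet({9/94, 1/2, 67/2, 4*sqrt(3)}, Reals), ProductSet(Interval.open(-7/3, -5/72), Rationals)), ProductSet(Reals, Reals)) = ProductSet(Reals, Reals)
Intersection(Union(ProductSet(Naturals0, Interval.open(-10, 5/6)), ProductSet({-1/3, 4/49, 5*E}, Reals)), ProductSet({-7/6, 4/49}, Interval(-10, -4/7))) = ProductSet({4/49}, Interval(-10, -4/7))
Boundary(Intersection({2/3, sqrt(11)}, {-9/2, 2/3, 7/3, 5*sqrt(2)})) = {2/3}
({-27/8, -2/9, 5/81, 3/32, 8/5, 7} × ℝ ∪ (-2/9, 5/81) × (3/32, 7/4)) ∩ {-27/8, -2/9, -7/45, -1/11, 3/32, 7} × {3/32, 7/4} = {-27/8, -2/9, 3/32, 7} × {3/32, 7/4}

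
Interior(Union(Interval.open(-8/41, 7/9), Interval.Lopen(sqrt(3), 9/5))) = Union(Interval.open(-8/41, 7/9), Interval.open(sqrt(3), 9/5))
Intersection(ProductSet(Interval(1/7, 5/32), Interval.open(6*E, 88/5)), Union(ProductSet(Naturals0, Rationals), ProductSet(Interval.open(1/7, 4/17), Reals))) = ProductSet(Interval.Lopen(1/7, 5/32), Interval.open(6*E, 88/5))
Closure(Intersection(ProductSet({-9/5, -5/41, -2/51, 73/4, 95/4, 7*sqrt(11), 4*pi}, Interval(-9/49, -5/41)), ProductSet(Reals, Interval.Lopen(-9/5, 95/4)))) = ProductSet({-9/5, -5/41, -2/51, 73/4, 95/4, 7*sqrt(11), 4*pi}, Interval(-9/49, -5/41))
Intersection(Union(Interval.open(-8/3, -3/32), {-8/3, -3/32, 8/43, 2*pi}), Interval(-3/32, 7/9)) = {-3/32, 8/43}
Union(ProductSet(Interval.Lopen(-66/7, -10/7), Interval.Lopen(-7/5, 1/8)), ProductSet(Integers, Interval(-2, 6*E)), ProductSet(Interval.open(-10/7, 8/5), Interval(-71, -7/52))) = Union(ProductSet(Integers, Interval(-2, 6*E)), ProductSet(Interval.Lopen(-66/7, -10/7), Interval.Lopen(-7/5, 1/8)), ProductSet(Interval.open(-10/7, 8/5), Interval(-71, -7/52)))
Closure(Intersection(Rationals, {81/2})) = {81/2}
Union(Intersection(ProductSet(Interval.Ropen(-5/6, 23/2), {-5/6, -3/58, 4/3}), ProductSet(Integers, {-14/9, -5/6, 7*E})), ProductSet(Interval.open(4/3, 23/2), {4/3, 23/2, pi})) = Union(ProductSet(Interval.open(4/3, 23/2), {4/3, 23/2, pi}), ProductSet(Range(0, 12, 1), {-5/6}))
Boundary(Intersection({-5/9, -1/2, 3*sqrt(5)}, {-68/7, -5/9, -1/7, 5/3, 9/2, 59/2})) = {-5/9}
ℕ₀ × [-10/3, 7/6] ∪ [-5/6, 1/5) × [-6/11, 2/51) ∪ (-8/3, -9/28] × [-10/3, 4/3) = (ℕ₀ × [-10/3, 7/6]) ∪ ((-8/3, -9/28] × [-10/3, 4/3)) ∪ ([-5/6, 1/5) × [-6/11, 2/51))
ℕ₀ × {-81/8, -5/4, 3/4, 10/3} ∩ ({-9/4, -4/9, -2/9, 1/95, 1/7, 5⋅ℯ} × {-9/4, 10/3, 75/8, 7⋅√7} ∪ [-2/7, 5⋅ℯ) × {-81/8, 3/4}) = {0, 1, …, 13} × {-81/8, 3/4}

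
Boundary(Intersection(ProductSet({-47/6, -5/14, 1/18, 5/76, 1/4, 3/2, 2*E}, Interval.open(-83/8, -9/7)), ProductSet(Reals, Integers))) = ProductSet({-47/6, -5/14, 1/18, 5/76, 1/4, 3/2, 2*E}, Range(-10, -1, 1))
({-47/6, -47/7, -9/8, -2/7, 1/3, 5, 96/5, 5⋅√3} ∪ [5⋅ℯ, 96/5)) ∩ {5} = {5}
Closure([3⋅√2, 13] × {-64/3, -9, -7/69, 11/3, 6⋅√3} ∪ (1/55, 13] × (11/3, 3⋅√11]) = ({1/55, 13} × [11/3, 3⋅√11]) ∪ ([1/55, 13] × {11/3, 3⋅√11}) ∪ ((1/55, 13] × (11/3, 3⋅√11]) ∪ ([3⋅√2, 13] × {-64/3, -9, -7/69, 11/3, 6⋅√3})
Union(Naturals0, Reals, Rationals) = Reals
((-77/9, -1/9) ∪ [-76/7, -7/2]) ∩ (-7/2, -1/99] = (-7/2, -1/9)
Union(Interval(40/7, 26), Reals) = Interval(-oo, oo)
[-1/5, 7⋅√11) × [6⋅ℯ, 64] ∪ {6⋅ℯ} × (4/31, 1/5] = ({6⋅ℯ} × (4/31, 1/5]) ∪ ([-1/5, 7⋅√11) × [6⋅ℯ, 64])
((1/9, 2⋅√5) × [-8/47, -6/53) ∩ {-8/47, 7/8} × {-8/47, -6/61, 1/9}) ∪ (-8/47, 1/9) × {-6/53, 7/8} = ({7/8} × {-8/47}) ∪ ((-8/47, 1/9) × {-6/53, 7/8})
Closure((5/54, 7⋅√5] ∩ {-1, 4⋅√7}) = {4⋅√7}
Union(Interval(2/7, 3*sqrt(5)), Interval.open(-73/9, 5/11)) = Interval.Lopen(-73/9, 3*sqrt(5))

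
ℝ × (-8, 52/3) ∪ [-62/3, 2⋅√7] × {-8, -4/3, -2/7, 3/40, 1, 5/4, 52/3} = (ℝ × (-8, 52/3)) ∪ ([-62/3, 2⋅√7] × {-8, -4/3, -2/7, 3/40, 1, 5/4, 52/3})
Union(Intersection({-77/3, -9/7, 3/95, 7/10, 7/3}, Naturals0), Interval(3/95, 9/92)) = Interval(3/95, 9/92)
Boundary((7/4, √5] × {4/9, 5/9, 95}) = [7/4, √5] × {4/9, 5/9, 95}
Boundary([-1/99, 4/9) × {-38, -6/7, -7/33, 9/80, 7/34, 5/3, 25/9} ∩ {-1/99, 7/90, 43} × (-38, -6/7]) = {-1/99, 7/90} × {-6/7}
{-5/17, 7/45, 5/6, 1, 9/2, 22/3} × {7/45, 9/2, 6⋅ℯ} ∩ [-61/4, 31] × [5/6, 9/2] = {-5/17, 7/45, 5/6, 1, 9/2, 22/3} × {9/2}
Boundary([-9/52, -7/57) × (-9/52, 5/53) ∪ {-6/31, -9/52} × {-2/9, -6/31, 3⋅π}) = ({-9/52, -7/57} × [-9/52, 5/53]) ∪ ([-9/52, -7/57] × {-9/52, 5/53}) ∪ ({-6/31, -9/52} × {-2/9, -6/31, 3⋅π})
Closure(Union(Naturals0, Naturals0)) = Naturals0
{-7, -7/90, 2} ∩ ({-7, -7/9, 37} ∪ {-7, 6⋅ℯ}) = {-7}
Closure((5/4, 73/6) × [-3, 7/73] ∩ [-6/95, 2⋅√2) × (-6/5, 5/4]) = ({5/4, 2⋅√2} × [-6/5, 7/73]) ∪ ([5/4, 2⋅√2] × {-6/5, 7/73}) ∪ ((5/4, 2⋅√2) × (-6/5, 7/73])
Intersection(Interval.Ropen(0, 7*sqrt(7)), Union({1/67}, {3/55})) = {1/67, 3/55}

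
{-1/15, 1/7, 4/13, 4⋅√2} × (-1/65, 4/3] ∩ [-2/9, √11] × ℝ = {-1/15, 1/7, 4/13} × (-1/65, 4/3]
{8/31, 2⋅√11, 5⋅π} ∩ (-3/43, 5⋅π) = {8/31, 2⋅√11}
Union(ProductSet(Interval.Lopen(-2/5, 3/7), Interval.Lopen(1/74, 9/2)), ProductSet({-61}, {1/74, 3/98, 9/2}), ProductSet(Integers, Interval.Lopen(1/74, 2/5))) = Union(ProductSet({-61}, {1/74, 3/98, 9/2}), ProductSet(Integers, Interval.Lopen(1/74, 2/5)), ProductSet(Interval.Lopen(-2/5, 3/7), Interval.Lopen(1/74, 9/2)))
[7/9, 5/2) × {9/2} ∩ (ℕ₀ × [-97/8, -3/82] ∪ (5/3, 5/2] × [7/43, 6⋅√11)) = (5/3, 5/2) × {9/2}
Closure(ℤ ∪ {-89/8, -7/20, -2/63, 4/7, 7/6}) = ℤ ∪ {-89/8, -7/20, -2/63, 4/7, 7/6}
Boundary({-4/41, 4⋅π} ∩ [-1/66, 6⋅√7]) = {4⋅π}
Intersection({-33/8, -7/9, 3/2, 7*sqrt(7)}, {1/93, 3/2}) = {3/2}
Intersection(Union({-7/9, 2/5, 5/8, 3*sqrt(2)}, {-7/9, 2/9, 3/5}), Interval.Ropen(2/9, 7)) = {2/9, 2/5, 3/5, 5/8, 3*sqrt(2)}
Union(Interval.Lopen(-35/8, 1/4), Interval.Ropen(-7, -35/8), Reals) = Interval(-oo, oo)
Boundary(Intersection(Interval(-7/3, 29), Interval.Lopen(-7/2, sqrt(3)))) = {-7/3, sqrt(3)}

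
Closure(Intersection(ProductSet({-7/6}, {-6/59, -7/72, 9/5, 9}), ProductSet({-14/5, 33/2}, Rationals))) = EmptySet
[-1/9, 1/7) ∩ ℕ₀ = {0}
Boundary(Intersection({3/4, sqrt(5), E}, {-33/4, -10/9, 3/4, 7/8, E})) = {3/4, E}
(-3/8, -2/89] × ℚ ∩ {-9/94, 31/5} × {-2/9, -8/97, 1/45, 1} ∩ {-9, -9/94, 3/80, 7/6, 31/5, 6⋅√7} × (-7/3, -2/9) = ∅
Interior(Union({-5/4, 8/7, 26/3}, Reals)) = Reals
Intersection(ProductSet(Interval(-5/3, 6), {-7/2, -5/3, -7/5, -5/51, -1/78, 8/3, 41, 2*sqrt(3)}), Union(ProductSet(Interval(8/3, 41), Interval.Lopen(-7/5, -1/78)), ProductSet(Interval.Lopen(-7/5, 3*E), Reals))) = ProductSet(Interval.Lopen(-7/5, 6), {-7/2, -5/3, -7/5, -5/51, -1/78, 8/3, 41, 2*sqrt(3)})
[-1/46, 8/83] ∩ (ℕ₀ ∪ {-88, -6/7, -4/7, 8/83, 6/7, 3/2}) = {0} ∪ {8/83}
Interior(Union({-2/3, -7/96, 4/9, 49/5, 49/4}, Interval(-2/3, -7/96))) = Interval.open(-2/3, -7/96)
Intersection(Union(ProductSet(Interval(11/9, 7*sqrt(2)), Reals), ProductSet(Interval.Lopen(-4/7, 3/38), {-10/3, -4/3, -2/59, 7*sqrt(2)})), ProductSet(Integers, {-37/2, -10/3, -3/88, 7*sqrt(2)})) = Union(ProductSet(Range(0, 1, 1), {-10/3, 7*sqrt(2)}), ProductSet(Range(2, 10, 1), {-37/2, -10/3, -3/88, 7*sqrt(2)}))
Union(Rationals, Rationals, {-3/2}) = Rationals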